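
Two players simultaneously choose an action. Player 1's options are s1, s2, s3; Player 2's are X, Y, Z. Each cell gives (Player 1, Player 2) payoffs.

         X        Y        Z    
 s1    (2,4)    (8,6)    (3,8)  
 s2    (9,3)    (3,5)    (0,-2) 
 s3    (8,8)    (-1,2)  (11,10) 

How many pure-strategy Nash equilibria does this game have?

(s3, Z): Player 1 gets 11 (best alternative 3); Player 2 gets 10 (best alternative 8). Neither deviates — NE.
(s2, Y) is not a NE: Player 1 would switch to s1 (8 > 3).
No other cell survives both best-response checks, so there is 1 pure NE.

1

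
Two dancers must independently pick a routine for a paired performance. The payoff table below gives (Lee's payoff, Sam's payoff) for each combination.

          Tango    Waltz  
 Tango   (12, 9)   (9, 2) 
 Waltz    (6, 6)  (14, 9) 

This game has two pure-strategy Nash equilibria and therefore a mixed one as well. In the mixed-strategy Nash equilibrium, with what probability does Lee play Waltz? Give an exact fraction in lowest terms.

7/10

Lee's mix p on Tango must make Sam indifferent between Tango and Waltz.
Sam's payoff from Tango: 9p + 6(1−p). From Waltz: 2p + 9(1−p).
Set equal: 7p = 3(1−p) → p = 3/10.
Probability on Waltz is 1 − 3/10 = 7/10.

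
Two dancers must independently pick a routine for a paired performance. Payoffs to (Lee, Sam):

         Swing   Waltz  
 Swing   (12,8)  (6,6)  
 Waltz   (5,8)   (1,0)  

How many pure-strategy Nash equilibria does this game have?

1

Both Swing: Lee gets 12 (best alternative 5); Sam gets 8 (best alternative 6). Neither deviates — NE.
Both Waltz is not a NE: Lee would switch to Swing (6 > 1).
No other cell survives both best-response checks, so there is 1 pure NE.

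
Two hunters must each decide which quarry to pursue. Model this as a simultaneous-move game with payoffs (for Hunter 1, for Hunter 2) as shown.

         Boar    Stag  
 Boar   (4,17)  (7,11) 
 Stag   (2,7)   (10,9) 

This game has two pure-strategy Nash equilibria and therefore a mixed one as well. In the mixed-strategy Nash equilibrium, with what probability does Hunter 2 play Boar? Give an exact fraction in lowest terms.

3/5

Hunter 2's mix q on Boar must make Hunter 1 indifferent between Boar and Stag.
Hunter 1's payoff from Boar: 4q + 7(1−q). From Stag: 2q + 10(1−q).
Set equal: 2q = 3(1−q) → q = 3/5.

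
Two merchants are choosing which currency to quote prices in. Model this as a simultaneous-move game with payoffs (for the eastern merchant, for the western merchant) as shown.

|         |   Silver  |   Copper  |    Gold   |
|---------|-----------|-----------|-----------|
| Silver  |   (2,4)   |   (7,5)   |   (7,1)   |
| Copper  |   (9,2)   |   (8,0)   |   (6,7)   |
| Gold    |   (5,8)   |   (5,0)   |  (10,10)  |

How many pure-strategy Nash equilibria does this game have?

Both Gold: the eastern merchant gets 10 (best alternative 7); the western merchant gets 10 (best alternative 8). Neither deviates — NE.
Both Copper is not a NE: the western merchant would switch to Gold (7 > 0).
No other cell survives both best-response checks, so there is 1 pure NE.

1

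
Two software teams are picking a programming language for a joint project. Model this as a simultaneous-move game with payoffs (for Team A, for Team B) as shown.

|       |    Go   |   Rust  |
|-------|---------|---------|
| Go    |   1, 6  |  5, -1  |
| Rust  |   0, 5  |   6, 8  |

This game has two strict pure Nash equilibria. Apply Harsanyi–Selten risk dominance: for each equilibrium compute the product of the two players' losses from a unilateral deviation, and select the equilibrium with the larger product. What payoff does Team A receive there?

At both Go: Team A loses 1 − 0 = 1 by deviating; Team B loses 6 − (-1) = 7. Product = 1·7 = 7.
At both Rust: Team A loses 6 − 5 = 1 by deviating; Team B loses 8 − 5 = 3. Product = 1·3 = 3.
7 > 3, so both Go is risk-dominant. Team A's payoff there is 1.

1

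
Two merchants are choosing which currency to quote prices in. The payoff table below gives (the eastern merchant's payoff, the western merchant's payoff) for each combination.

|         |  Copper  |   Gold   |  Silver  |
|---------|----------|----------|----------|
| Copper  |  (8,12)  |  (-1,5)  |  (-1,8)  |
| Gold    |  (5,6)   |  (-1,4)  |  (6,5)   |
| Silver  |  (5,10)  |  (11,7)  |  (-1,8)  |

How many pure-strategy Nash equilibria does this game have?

Both Copper: the eastern merchant gets 8 (best alternative 5); the western merchant gets 12 (best alternative 8). Neither deviates — NE.
Both Gold is not a NE: the eastern merchant would switch to Silver (11 > -1).
No other cell survives both best-response checks, so there is 1 pure NE.

1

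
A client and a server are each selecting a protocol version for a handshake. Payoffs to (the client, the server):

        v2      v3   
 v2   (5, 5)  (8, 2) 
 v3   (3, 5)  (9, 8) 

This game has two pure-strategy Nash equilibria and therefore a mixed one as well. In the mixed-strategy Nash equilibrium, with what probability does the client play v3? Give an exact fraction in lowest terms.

The client's mix p on v2 must make the server indifferent between v2 and v3.
The server's payoff from v2: 5p + 5(1−p). From v3: 2p + 8(1−p).
Set equal: 3p = 3(1−p) → p = 3/6 = 1/2.
Probability on v3 is 1 − 1/2 = 1/2.

1/2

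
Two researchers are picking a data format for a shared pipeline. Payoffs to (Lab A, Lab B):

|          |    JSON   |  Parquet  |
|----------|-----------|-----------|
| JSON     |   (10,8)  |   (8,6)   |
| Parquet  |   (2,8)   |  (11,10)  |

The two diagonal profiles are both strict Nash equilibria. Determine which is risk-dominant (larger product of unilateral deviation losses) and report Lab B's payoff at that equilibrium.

At both JSON: Lab A loses 10 − 2 = 8 by deviating; Lab B loses 8 − 6 = 2. Product = 8·2 = 16.
At both Parquet: Lab A loses 11 − 8 = 3 by deviating; Lab B loses 10 − 8 = 2. Product = 3·2 = 6.
16 > 6, so both JSON is risk-dominant. Lab B's payoff there is 8.

8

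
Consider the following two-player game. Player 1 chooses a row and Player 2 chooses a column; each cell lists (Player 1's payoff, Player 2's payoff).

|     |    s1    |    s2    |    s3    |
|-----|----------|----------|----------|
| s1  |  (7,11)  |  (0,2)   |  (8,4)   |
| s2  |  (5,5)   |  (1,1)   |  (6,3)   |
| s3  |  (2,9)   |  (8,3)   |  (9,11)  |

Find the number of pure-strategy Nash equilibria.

2

Both s1: Player 1 gets 7 (best alternative 5); Player 2 gets 11 (best alternative 4). Neither deviates — NE.
Both s3: Player 1 gets 9 (best alternative 8); Player 2 gets 11 (best alternative 9). Neither deviates — NE.
Both s2 is not a NE: Player 1 would switch to s3 (8 > 1).
No other cell survives both best-response checks, so there are 2 pure NE.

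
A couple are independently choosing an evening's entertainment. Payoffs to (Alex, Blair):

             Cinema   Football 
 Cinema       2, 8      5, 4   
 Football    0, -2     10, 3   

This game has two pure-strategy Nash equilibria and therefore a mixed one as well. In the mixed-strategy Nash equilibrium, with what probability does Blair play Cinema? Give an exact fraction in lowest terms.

Blair's mix q on Cinema must make Alex indifferent between Cinema and Football.
Alex's payoff from Cinema: 2q + 5(1−q). From Football: 0q + 10(1−q).
Set equal: 2q = 5(1−q) → q = 5/7.

5/7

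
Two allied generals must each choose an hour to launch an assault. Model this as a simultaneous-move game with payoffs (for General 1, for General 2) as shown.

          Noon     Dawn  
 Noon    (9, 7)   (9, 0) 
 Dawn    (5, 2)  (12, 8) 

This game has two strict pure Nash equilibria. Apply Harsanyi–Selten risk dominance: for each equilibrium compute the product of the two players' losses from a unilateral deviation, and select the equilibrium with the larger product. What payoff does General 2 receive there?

At both Noon: General 1 loses 9 − 5 = 4 by deviating; General 2 loses 7 − 0 = 7. Product = 4·7 = 28.
At both Dawn: General 1 loses 12 − 9 = 3 by deviating; General 2 loses 8 − 2 = 6. Product = 3·6 = 18.
28 > 18, so both Noon is risk-dominant. General 2's payoff there is 7.

7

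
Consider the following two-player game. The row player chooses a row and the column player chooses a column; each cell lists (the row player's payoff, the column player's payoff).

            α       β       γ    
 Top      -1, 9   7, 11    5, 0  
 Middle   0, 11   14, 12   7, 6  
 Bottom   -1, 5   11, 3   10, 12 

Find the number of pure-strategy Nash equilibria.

2

(Middle, β): the row player gets 14 (best alternative 11); the column player gets 12 (best alternative 11). Neither deviates — NE.
(Bottom, γ): the row player gets 10 (best alternative 7); the column player gets 12 (best alternative 5). Neither deviates — NE.
(Top, α) is not a NE: the row player would switch to Middle (0 > -1).
No other cell survives both best-response checks, so there are 2 pure NE.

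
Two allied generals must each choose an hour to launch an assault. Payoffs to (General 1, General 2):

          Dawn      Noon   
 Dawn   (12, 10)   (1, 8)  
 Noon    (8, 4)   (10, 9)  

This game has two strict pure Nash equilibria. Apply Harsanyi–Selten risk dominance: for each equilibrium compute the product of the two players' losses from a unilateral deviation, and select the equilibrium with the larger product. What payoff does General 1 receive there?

At both Dawn: General 1 loses 12 − 8 = 4 by deviating; General 2 loses 10 − 8 = 2. Product = 4·2 = 8.
At both Noon: General 1 loses 10 − 1 = 9 by deviating; General 2 loses 9 − 4 = 5. Product = 9·5 = 45.
45 > 8, so both Noon is risk-dominant. General 1's payoff there is 10.

10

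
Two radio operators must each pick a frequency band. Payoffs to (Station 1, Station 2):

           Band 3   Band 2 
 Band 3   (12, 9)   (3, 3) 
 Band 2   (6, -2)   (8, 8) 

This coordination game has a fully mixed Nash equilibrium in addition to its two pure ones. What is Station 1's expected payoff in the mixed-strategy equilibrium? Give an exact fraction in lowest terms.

Station 2 mixes with probability q on Band 3, chosen so Station 1 is indifferent: 12q + 3(1−q) = 6q + 8(1−q) gives q = 5/11.
Station 1's expected payoff (from either row, since indifferent) is 12·5/11 + 3·6/11 = 78/11.

78/11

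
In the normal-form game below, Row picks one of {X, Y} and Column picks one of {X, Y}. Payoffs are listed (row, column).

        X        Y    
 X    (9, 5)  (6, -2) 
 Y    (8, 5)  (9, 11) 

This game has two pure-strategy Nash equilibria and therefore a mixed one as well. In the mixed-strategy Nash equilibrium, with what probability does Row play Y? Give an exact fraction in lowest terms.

7/13

Row's mix p on X must make Column indifferent between X and Y.
Column's payoff from X: 5p + 5(1−p). From Y: (-2)p + 11(1−p).
Set equal: 7p = 6(1−p) → p = 6/13.
Probability on Y is 1 − 6/13 = 7/13.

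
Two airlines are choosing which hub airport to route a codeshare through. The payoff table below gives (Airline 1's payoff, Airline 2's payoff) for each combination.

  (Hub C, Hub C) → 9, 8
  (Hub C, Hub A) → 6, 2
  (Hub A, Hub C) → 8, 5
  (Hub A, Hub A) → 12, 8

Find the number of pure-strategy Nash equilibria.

Both Hub C: Airline 1 gets 9 (best alternative 8); Airline 2 gets 8 (best alternative 2). Neither deviates — NE.
Both Hub A: Airline 1 gets 12 (best alternative 6); Airline 2 gets 8 (best alternative 5). Neither deviates — NE.
(Hub A, Hub C) is not a NE: Airline 1 would switch to Hub C (9 > 8).
No other cell survives both best-response checks, so there are 2 pure NE.

2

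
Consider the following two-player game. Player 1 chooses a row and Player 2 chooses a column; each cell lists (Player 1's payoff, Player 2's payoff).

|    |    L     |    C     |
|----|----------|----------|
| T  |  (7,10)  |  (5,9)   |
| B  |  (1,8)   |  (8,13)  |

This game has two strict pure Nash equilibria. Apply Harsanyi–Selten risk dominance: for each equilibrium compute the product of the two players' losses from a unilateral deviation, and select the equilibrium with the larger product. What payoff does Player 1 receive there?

At (T, L): Player 1 loses 7 − 1 = 6 by deviating; Player 2 loses 10 − 9 = 1. Product = 6·1 = 6.
At (B, C): Player 1 loses 8 − 5 = 3 by deviating; Player 2 loses 13 − 8 = 5. Product = 3·5 = 15.
15 > 6, so (B, C) is risk-dominant. Player 1's payoff there is 8.

8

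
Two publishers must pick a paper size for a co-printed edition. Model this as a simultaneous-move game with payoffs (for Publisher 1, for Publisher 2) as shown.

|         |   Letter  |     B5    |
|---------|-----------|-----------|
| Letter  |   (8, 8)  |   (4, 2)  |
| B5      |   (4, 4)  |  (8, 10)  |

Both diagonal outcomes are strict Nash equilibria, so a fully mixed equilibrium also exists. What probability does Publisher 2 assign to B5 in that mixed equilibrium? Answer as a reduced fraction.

1/2

Publisher 2's mix q on Letter must make Publisher 1 indifferent between Letter and B5.
Publisher 1's payoff from Letter: 8q + 4(1−q). From B5: 4q + 8(1−q).
Set equal: 4q = 4(1−q) → q = 4/8 = 1/2.
Probability on B5 is 1 − 1/2 = 1/2.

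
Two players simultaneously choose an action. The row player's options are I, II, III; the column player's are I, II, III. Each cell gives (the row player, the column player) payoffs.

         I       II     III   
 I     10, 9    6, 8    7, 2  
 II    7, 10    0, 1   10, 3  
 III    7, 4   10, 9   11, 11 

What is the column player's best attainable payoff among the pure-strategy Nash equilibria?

11

Both I is a pure NE (the row player: 10 ≥ 7; the column player: 9 ≥ 8). The column player gets 9.
Both III is a pure NE (the row player: 11 ≥ 10; the column player: 11 ≥ 9). The column player gets 11.
Every other cell has a profitable deviation for at least one player. Highest of {9, 11} is 11.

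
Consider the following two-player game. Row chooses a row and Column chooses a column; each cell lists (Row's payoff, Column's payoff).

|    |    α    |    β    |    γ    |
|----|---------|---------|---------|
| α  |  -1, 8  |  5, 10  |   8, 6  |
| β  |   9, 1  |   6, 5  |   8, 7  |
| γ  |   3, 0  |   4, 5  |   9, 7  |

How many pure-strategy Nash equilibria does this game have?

Both γ: Row gets 9 (best alternative 8); Column gets 7 (best alternative 5). Neither deviates — NE.
Both β is not a NE: Column would switch to γ (7 > 5).
No other cell survives both best-response checks, so there is 1 pure NE.

1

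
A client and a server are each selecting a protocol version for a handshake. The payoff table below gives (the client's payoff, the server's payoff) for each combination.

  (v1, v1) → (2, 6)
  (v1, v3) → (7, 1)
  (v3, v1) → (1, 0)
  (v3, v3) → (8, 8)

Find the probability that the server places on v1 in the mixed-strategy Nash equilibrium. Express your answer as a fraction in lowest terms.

The server's mix q on v1 must make the client indifferent between v1 and v3.
The client's payoff from v1: 2q + 7(1−q). From v3: 1q + 8(1−q).
Set equal: 1q = 1(1−q) → q = 1/2.

1/2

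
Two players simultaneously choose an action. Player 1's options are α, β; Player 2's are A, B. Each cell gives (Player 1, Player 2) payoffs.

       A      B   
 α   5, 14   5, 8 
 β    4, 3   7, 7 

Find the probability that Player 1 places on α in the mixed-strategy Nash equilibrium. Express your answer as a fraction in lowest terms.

Player 1's mix p on α must make Player 2 indifferent between A and B.
Player 2's payoff from A: 14p + 3(1−p). From B: 8p + 7(1−p).
Set equal: 6p = 4(1−p) → p = 4/10 = 2/5.

2/5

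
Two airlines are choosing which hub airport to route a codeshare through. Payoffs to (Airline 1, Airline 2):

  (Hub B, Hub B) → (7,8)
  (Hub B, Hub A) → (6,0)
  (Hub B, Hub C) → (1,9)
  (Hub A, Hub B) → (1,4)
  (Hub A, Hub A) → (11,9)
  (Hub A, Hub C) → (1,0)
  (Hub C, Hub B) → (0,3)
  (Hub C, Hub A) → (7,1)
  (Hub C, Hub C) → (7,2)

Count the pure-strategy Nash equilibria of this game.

1

Both Hub A: Airline 1 gets 11 (best alternative 7); Airline 2 gets 9 (best alternative 4). Neither deviates — NE.
Both Hub C is not a NE: Airline 2 would switch to Hub B (3 > 2).
No other cell survives both best-response checks, so there is 1 pure NE.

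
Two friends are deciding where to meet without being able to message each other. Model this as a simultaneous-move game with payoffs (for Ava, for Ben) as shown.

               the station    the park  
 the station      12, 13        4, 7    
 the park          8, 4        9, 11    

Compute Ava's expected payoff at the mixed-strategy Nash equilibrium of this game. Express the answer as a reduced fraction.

76/9

Ben mixes with probability q on the station, chosen so Ava is indifferent: 12q + 4(1−q) = 8q + 9(1−q) gives q = 5/9.
Ava's expected payoff (from either row, since indifferent) is 12·5/9 + 4·4/9 = 76/9.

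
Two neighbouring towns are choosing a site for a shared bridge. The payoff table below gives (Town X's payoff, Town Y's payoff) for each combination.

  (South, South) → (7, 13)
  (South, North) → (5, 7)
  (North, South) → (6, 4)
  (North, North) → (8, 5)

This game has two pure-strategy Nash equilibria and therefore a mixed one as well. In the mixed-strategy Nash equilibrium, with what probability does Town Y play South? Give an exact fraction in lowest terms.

3/4

Town Y's mix q on South must make Town X indifferent between South and North.
Town X's payoff from South: 7q + 5(1−q). From North: 6q + 8(1−q).
Set equal: 1q = 3(1−q) → q = 3/4.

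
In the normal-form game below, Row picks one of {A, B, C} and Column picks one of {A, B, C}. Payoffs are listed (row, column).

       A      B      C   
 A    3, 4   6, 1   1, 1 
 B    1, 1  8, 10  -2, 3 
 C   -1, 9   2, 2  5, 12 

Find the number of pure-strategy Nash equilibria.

Both A: Row gets 3 (best alternative 1); Column gets 4 (best alternative 1). Neither deviates — NE.
Both B: Row gets 8 (best alternative 6); Column gets 10 (best alternative 3). Neither deviates — NE.
Both C: Row gets 5 (best alternative 1); Column gets 12 (best alternative 9). Neither deviates — NE.
(A, C) is not a NE: Row would switch to C (5 > 1).
No other cell survives both best-response checks, so there are 3 pure NE.

3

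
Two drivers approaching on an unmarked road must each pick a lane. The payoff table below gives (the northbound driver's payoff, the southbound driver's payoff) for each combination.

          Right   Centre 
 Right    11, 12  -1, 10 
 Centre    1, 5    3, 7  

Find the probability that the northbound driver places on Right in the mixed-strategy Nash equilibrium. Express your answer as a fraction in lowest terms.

1/2

The northbound driver's mix p on Right must make the southbound driver indifferent between Right and Centre.
The southbound driver's payoff from Right: 12p + 5(1−p). From Centre: 10p + 7(1−p).
Set equal: 2p = 2(1−p) → p = 2/4 = 1/2.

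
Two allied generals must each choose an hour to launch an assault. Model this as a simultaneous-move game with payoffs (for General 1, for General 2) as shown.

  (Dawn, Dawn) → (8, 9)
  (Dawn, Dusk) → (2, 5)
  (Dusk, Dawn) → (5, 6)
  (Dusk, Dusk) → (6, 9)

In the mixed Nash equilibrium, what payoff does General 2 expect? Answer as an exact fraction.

51/7

General 1 mixes with probability p on Dawn, chosen so General 2 is indifferent: 9p + 6(1−p) = 5p + 9(1−p) gives p = 3/7.
General 2's expected payoff is 9·3/7 + 6·4/7 = 51/7.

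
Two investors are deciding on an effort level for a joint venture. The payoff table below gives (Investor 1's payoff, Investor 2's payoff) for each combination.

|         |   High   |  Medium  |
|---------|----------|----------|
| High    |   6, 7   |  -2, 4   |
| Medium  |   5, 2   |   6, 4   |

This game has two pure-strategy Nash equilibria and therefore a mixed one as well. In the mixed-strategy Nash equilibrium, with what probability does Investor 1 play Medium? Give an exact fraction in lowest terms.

3/5

Investor 1's mix p on High must make Investor 2 indifferent between High and Medium.
Investor 2's payoff from High: 7p + 2(1−p). From Medium: 4p + 4(1−p).
Set equal: 3p = 2(1−p) → p = 2/5.
Probability on Medium is 1 − 2/5 = 3/5.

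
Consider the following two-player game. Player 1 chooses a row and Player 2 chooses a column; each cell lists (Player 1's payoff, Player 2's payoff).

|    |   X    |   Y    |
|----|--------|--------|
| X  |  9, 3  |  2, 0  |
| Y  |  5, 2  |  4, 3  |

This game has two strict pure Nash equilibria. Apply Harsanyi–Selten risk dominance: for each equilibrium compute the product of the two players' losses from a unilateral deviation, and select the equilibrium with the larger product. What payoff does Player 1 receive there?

9

At both X: Player 1 loses 9 − 5 = 4 by deviating; Player 2 loses 3 − 0 = 3. Product = 4·3 = 12.
At both Y: Player 1 loses 4 − 2 = 2 by deviating; Player 2 loses 3 − 2 = 1. Product = 2·1 = 2.
12 > 2, so both X is risk-dominant. Player 1's payoff there is 9.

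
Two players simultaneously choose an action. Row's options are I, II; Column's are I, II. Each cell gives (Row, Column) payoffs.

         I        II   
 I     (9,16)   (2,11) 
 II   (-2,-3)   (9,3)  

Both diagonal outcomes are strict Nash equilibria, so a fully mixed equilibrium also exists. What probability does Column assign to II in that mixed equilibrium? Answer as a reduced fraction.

11/18

Column's mix q on I must make Row indifferent between I and II.
Row's payoff from I: 9q + 2(1−q). From II: (-2)q + 9(1−q).
Set equal: 11q = 7(1−q) → q = 7/18.
Probability on II is 1 − 7/18 = 11/18.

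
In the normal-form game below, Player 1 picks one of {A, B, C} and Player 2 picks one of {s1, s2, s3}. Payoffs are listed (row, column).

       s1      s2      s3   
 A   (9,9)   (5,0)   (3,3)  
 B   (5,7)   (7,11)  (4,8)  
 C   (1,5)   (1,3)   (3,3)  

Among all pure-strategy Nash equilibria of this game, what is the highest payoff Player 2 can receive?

11

(A, s1) is a pure NE (Player 1: 9 ≥ 5; Player 2: 9 ≥ 3). Player 2 gets 9.
(B, s2) is a pure NE (Player 1: 7 ≥ 5; Player 2: 11 ≥ 8). Player 2 gets 11.
Every other cell has a profitable deviation for at least one player. Highest of {9, 11} is 11.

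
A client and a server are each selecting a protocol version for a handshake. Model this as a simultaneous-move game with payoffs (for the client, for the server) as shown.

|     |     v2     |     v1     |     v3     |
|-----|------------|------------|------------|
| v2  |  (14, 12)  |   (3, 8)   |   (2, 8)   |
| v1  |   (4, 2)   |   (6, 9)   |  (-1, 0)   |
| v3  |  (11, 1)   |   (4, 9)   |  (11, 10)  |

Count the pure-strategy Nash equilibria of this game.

3

Both v2: the client gets 14 (best alternative 11); the server gets 12 (best alternative 8). Neither deviates — NE.
Both v1: the client gets 6 (best alternative 4); the server gets 9 (best alternative 2). Neither deviates — NE.
Both v3: the client gets 11 (best alternative 2); the server gets 10 (best alternative 9). Neither deviates — NE.
(v1, v2) is not a NE: the client would switch to v2 (14 > 4).
No other cell survives both best-response checks, so there are 3 pure NE.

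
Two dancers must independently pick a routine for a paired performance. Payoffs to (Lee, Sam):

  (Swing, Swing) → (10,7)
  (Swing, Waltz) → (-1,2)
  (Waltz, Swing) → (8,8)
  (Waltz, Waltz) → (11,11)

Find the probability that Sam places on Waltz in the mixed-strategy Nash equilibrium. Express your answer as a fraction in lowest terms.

Sam's mix q on Swing must make Lee indifferent between Swing and Waltz.
Lee's payoff from Swing: 10q + (-1)(1−q). From Waltz: 8q + 11(1−q).
Set equal: 2q = 12(1−q) → q = 12/14 = 6/7.
Probability on Waltz is 1 − 6/7 = 1/7.

1/7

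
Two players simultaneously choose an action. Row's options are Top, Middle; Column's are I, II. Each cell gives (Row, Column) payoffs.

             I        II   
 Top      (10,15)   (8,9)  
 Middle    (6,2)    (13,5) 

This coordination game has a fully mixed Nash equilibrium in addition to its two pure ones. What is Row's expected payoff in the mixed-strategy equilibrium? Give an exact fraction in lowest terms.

82/9

Column mixes with probability q on I, chosen so Row is indifferent: 10q + 8(1−q) = 6q + 13(1−q) gives q = 5/9.
Row's expected payoff (from either row, since indifferent) is 10·5/9 + 8·4/9 = 82/9.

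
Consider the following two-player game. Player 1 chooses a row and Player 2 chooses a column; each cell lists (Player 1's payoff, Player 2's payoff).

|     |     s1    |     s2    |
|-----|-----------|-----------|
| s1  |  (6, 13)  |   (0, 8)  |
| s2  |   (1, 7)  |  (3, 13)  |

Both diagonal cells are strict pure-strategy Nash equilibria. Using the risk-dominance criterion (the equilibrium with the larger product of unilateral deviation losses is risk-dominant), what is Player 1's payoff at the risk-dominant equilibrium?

At both s1: Player 1 loses 6 − 1 = 5 by deviating; Player 2 loses 13 − 8 = 5. Product = 5·5 = 25.
At both s2: Player 1 loses 3 − 0 = 3 by deviating; Player 2 loses 13 − 7 = 6. Product = 3·6 = 18.
25 > 18, so both s1 is risk-dominant. Player 1's payoff there is 6.

6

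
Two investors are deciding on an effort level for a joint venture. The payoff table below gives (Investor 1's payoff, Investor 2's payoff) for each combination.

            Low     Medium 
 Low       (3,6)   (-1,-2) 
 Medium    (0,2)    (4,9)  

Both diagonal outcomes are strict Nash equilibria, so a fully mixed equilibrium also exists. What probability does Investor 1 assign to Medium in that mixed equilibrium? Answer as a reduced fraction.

8/15

Investor 1's mix p on Low must make Investor 2 indifferent between Low and Medium.
Investor 2's payoff from Low: 6p + 2(1−p). From Medium: (-2)p + 9(1−p).
Set equal: 8p = 7(1−p) → p = 7/15.
Probability on Medium is 1 − 7/15 = 8/15.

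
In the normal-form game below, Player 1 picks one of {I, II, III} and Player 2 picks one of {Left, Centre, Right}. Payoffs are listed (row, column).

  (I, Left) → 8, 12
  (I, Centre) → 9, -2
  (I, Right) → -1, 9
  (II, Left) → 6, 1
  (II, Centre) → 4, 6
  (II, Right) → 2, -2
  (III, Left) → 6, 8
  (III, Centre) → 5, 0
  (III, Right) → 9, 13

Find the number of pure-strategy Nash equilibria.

2

(I, Left): Player 1 gets 8 (best alternative 6); Player 2 gets 12 (best alternative 9). Neither deviates — NE.
(III, Right): Player 1 gets 9 (best alternative 2); Player 2 gets 13 (best alternative 8). Neither deviates — NE.
(II, Centre) is not a NE: Player 1 would switch to I (9 > 4).
No other cell survives both best-response checks, so there are 2 pure NE.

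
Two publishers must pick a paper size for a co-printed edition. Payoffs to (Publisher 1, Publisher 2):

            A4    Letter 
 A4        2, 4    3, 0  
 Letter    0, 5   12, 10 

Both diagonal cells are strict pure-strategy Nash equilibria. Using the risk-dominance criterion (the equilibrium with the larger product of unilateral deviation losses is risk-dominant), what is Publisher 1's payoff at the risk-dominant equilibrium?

At both A4: Publisher 1 loses 2 − 0 = 2 by deviating; Publisher 2 loses 4 − 0 = 4. Product = 2·4 = 8.
At both Letter: Publisher 1 loses 12 − 3 = 9 by deviating; Publisher 2 loses 10 − 5 = 5. Product = 9·5 = 45.
45 > 8, so both Letter is risk-dominant. Publisher 1's payoff there is 12.

12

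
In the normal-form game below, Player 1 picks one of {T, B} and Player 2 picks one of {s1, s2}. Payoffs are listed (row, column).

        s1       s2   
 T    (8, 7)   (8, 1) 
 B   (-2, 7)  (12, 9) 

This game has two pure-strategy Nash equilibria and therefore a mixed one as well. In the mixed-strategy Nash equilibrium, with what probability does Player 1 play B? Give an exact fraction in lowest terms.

3/4

Player 1's mix p on T must make Player 2 indifferent between s1 and s2.
Player 2's payoff from s1: 7p + 7(1−p). From s2: 1p + 9(1−p).
Set equal: 6p = 2(1−p) → p = 2/8 = 1/4.
Probability on B is 1 − 1/4 = 3/4.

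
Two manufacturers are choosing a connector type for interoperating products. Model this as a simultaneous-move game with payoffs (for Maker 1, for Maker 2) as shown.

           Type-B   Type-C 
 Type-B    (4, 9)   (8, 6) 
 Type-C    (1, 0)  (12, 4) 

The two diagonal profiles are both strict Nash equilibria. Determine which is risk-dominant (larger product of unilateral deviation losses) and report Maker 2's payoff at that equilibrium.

At both Type-B: Maker 1 loses 4 − 1 = 3 by deviating; Maker 2 loses 9 − 6 = 3. Product = 3·3 = 9.
At both Type-C: Maker 1 loses 12 − 8 = 4 by deviating; Maker 2 loses 4 − 0 = 4. Product = 4·4 = 16.
16 > 9, so both Type-C is risk-dominant. Maker 2's payoff there is 4.

4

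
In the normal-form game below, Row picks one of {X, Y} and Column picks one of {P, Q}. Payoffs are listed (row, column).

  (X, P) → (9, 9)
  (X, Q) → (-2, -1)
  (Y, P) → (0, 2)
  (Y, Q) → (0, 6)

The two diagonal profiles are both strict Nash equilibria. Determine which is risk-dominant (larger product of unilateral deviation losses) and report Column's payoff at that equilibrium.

At (X, P): Row loses 9 − 0 = 9 by deviating; Column loses 9 − (-1) = 10. Product = 9·10 = 90.
At (Y, Q): Row loses 0 − (-2) = 2 by deviating; Column loses 6 − 2 = 4. Product = 2·4 = 8.
90 > 8, so (X, P) is risk-dominant. Column's payoff there is 9.

9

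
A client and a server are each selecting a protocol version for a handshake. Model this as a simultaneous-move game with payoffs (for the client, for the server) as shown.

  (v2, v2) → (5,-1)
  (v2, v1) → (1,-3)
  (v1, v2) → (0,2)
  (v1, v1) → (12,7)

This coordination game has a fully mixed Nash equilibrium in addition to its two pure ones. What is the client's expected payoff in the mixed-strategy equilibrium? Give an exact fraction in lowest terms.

The server mixes with probability q on v2, chosen so the client is indifferent: 5q + 1(1−q) = 0q + 12(1−q) gives q = 11/16.
The client's expected payoff (from either row, since indifferent) is 5·11/16 + 1·5/16 = 15/4.

15/4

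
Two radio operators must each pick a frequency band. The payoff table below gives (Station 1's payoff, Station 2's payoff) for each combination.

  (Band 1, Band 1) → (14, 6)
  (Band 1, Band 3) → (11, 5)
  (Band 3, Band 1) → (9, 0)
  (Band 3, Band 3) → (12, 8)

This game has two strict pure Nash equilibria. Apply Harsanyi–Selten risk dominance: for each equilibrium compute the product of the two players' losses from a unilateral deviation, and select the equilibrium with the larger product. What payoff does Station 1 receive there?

At both Band 1: Station 1 loses 14 − 9 = 5 by deviating; Station 2 loses 6 − 5 = 1. Product = 5·1 = 5.
At both Band 3: Station 1 loses 12 − 11 = 1 by deviating; Station 2 loses 8 − 0 = 8. Product = 1·8 = 8.
8 > 5, so both Band 3 is risk-dominant. Station 1's payoff there is 12.

12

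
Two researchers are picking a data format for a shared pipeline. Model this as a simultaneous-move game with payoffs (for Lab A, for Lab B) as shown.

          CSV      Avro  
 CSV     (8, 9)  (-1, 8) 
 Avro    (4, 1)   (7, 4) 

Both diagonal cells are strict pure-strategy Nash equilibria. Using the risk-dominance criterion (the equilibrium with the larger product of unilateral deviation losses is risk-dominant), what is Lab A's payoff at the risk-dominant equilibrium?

At both CSV: Lab A loses 8 − 4 = 4 by deviating; Lab B loses 9 − 8 = 1. Product = 4·1 = 4.
At both Avro: Lab A loses 7 − (-1) = 8 by deviating; Lab B loses 4 − 1 = 3. Product = 8·3 = 24.
24 > 4, so both Avro is risk-dominant. Lab A's payoff there is 7.

7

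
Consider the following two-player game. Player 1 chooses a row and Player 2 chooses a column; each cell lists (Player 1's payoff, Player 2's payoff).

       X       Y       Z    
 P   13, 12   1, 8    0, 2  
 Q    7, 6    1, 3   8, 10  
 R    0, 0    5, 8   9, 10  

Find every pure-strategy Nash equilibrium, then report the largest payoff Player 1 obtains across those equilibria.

13

(P, X) is a pure NE (Player 1: 13 ≥ 7; Player 2: 12 ≥ 8). Player 1 gets 13.
(R, Z) is a pure NE (Player 1: 9 ≥ 8; Player 2: 10 ≥ 8). Player 1 gets 9.
Every other cell has a profitable deviation for at least one player. Highest of {13, 9} is 13.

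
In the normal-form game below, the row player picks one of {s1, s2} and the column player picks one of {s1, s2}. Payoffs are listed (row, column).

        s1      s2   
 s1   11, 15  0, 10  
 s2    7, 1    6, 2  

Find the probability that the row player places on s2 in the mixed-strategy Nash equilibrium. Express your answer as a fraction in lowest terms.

The row player's mix p on s1 must make the column player indifferent between s1 and s2.
The column player's payoff from s1: 15p + 1(1−p). From s2: 10p + 2(1−p).
Set equal: 5p = 1(1−p) → p = 1/6.
Probability on s2 is 1 − 1/6 = 5/6.

5/6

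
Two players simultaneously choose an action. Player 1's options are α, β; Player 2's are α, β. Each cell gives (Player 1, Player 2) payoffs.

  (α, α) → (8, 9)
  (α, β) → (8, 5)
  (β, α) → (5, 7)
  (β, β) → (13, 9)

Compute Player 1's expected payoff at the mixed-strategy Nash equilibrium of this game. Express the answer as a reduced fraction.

8

Player 2 mixes with probability q on α, chosen so Player 1 is indifferent: 8q + 8(1−q) = 5q + 13(1−q) gives q = 5/8.
Player 1's expected payoff (from either row, since indifferent) is 8·5/8 + 8·3/8 = 8.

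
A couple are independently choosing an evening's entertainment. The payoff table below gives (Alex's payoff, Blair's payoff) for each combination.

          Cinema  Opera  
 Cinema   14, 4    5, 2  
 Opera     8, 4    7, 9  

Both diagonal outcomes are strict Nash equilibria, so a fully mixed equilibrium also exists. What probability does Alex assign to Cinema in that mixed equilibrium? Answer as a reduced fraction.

Alex's mix p on Cinema must make Blair indifferent between Cinema and Opera.
Blair's payoff from Cinema: 4p + 4(1−p). From Opera: 2p + 9(1−p).
Set equal: 2p = 5(1−p) → p = 5/7.

5/7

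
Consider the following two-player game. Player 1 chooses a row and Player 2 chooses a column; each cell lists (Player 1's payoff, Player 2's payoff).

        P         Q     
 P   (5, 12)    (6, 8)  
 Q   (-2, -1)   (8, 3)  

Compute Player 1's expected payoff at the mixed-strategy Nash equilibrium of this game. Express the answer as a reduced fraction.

52/9

Player 2 mixes with probability q on P, chosen so Player 1 is indifferent: 5q + 6(1−q) = (-2)q + 8(1−q) gives q = 2/9.
Player 1's expected payoff (from either row, since indifferent) is 5·2/9 + 6·7/9 = 52/9.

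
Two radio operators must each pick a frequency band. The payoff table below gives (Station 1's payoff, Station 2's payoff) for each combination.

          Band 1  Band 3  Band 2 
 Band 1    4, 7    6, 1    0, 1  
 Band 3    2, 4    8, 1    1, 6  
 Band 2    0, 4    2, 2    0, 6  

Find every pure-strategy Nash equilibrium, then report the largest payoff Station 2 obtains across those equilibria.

Both Band 1 is a pure NE (Station 1: 4 ≥ 2; Station 2: 7 ≥ 1). Station 2 gets 7.
(Band 3, Band 2) is a pure NE (Station 1: 1 ≥ 0; Station 2: 6 ≥ 4). Station 2 gets 6.
Every other cell has a profitable deviation for at least one player. Highest of {7, 6} is 7.

7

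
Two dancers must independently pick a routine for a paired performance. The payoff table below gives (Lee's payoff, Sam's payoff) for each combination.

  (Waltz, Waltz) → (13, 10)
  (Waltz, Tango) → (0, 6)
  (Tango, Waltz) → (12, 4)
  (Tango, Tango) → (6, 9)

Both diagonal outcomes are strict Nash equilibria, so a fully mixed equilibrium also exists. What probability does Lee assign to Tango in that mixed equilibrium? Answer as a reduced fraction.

Lee's mix p on Waltz must make Sam indifferent between Waltz and Tango.
Sam's payoff from Waltz: 10p + 4(1−p). From Tango: 6p + 9(1−p).
Set equal: 4p = 5(1−p) → p = 5/9.
Probability on Tango is 1 − 5/9 = 4/9.

4/9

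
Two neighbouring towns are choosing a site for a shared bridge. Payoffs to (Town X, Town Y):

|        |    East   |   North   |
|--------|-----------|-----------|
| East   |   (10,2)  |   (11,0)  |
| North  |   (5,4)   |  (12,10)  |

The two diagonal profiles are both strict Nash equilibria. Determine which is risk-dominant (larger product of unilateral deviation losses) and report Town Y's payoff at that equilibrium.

At both East: Town X loses 10 − 5 = 5 by deviating; Town Y loses 2 − 0 = 2. Product = 5·2 = 10.
At both North: Town X loses 12 − 11 = 1 by deviating; Town Y loses 10 − 4 = 6. Product = 1·6 = 6.
10 > 6, so both East is risk-dominant. Town Y's payoff there is 2.

2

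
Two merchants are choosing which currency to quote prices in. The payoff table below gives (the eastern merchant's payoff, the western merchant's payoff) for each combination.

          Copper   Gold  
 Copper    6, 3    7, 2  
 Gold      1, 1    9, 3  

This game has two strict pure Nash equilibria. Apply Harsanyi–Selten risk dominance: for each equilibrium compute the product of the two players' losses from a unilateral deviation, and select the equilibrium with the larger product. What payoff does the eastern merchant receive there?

At both Copper: the eastern merchant loses 6 − 1 = 5 by deviating; the western merchant loses 3 − 2 = 1. Product = 5·1 = 5.
At both Gold: the eastern merchant loses 9 − 7 = 2 by deviating; the western merchant loses 3 − 1 = 2. Product = 2·2 = 4.
5 > 4, so both Copper is risk-dominant. The eastern merchant's payoff there is 6.

6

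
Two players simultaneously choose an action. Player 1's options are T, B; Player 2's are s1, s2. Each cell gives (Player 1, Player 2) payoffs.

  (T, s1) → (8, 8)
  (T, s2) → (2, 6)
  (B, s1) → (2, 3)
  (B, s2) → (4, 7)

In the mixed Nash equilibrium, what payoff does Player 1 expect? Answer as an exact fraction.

7/2

Player 2 mixes with probability q on s1, chosen so Player 1 is indifferent: 8q + 2(1−q) = 2q + 4(1−q) gives q = 1/4.
Player 1's expected payoff (from either row, since indifferent) is 8·1/4 + 2·3/4 = 7/2.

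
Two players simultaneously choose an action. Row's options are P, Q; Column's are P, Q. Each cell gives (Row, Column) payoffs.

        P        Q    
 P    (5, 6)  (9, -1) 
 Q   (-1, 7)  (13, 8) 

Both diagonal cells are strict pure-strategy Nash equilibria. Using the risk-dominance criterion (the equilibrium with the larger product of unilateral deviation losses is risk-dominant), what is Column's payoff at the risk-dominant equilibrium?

At both P: Row loses 5 − (-1) = 6 by deviating; Column loses 6 − (-1) = 7. Product = 6·7 = 42.
At both Q: Row loses 13 − 9 = 4 by deviating; Column loses 8 − 7 = 1. Product = 4·1 = 4.
42 > 4, so both P is risk-dominant. Column's payoff there is 6.

6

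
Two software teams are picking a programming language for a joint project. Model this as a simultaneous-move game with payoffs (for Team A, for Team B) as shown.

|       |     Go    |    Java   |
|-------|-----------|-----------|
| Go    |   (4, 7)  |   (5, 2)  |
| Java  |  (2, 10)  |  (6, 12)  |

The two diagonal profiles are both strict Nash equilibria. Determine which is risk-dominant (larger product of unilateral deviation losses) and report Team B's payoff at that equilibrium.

At both Go: Team A loses 4 − 2 = 2 by deviating; Team B loses 7 − 2 = 5. Product = 2·5 = 10.
At both Java: Team A loses 6 − 5 = 1 by deviating; Team B loses 12 − 10 = 2. Product = 1·2 = 2.
10 > 2, so both Go is risk-dominant. Team B's payoff there is 7.

7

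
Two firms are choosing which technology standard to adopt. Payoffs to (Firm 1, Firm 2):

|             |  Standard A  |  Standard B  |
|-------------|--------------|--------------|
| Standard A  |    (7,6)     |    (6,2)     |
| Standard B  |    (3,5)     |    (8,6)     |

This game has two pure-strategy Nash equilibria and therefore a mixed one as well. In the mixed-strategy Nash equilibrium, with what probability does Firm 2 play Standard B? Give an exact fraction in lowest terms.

2/3

Firm 2's mix q on Standard A must make Firm 1 indifferent between Standard A and Standard B.
Firm 1's payoff from Standard A: 7q + 6(1−q). From Standard B: 3q + 8(1−q).
Set equal: 4q = 2(1−q) → q = 2/6 = 1/3.
Probability on Standard B is 1 − 1/3 = 2/3.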